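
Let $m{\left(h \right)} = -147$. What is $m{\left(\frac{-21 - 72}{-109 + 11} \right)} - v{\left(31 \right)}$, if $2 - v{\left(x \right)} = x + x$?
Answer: $-87$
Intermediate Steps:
$v{\left(x \right)} = 2 - 2 x$ ($v{\left(x \right)} = 2 - \left(x + x\right) = 2 - 2 x$)
$m{\left(\frac{-21 - 72}{-109 + 11} \right)} - v{\left(31 \right)} = -147 - \left(2 - 62\right) = -147 - -60 = -147 + 60 = -87$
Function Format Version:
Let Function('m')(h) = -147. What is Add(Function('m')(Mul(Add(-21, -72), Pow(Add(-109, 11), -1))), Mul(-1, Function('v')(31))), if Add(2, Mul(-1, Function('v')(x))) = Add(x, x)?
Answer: -87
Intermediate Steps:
Function('v')(x) = Add(2, Mul(-2, x)) (Function('v')(x) = Add(2, Mul(-1, Add(x, x))) = Add(2, Mul(-1, Mul(2, x))) = Add(2, Mul(-2, x)))
Add(Function('m')(Mul(Add(-21, -72), Pow(Add(-109, 11), -1))), Mul(-1, Function('v')(31))) = Add(-147, Mul(-1, Add(2, Mul(-2, 31)))) = Add(-147, Mul(-1, Add(2, -62))) = Add(-147, Mul(-1, -60)) = Add(-147, 60) = -87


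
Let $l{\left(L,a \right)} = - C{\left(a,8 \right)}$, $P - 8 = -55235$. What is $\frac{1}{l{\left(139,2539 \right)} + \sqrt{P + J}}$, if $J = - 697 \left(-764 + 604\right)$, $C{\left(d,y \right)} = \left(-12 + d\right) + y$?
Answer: $- \frac{2535}{6369932} - \frac{\sqrt{56293}}{6369932} \approx -0.00043521$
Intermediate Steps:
$P = -55227$ ($P = 8 - 55235 = -55227$)
$C{\left(d,y \right)} = -12 + d + y$
$J = 111520$ ($J = \left(-697\right) \left(-160\right) = 111520$)
$l{\left(L,a \right)} = 4 - a$ ($l{\left(L,a \right)} = - (-12 + a + 8) = - (-4 + a) = 4 - a$)
$\frac{1}{l{\left(139,2539 \right)} + \sqrt{P + J}} = \frac{1}{\left(4 - 2539\right) + \sqrt{-55227 + 111520}} = \frac{1}{\left(4 - 2539\right) + \sqrt{56293}} = \frac{1}{-2535 + \sqrt{56293}}$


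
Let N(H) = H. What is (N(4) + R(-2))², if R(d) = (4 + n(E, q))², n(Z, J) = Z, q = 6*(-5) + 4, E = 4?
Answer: 4624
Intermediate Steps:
q = -26 (q = -30 + 4 = -26)
R(d) = 64 (R(d) = (4 + 4)² = 8² = 64)
(N(4) + R(-2))² = (4 + 64)² = 68² = 4624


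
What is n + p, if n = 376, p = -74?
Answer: 302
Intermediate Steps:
n + p = 376 - 74 = 302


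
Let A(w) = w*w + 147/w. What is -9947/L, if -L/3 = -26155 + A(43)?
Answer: -427721/3135033 ≈ -0.13643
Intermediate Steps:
A(w) = w**2 + 147/w
L = 3135033/43 (L = -3*(-26155 + (147 + 43**3)/43) = -3*(-26155 + (147 + 79507)/43) = -3*(-26155 + (1/43)*79654) = -3*(-26155 + 79654/43) = -3*(-1045011/43) = 3135033/43 ≈ 72908.)
-9947/L = -9947/3135033/43 = -9947*43/3135033 = -427721/3135033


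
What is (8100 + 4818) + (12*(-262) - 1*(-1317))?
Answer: 11091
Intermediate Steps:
(8100 + 4818) + (12*(-262) - 1*(-1317)) = 12918 + (-3144 + 1317) = 12918 - 1827 = 11091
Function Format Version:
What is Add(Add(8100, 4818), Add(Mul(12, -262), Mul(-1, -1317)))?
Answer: 11091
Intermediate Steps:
Add(Add(8100, 4818), Add(Mul(12, -262), Mul(-1, -1317))) = Add(12918, Add(-3144, 1317)) = Add(12918, -1827) = 11091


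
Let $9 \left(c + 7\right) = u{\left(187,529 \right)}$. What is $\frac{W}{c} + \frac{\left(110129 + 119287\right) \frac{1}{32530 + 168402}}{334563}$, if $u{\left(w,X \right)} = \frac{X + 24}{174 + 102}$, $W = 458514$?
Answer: $- \frac{911490030670771634}{13472892715165} \approx -67654.0$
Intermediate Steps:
$u{\left(w,X \right)} = \frac{2}{23} + \frac{X}{276}$ ($u{\left(w,X \right)} = \frac{24 + X}{276} = \left(24 + X\right) \frac{1}{276} = \frac{2}{23} + \frac{X}{276}$)
$c = - \frac{16835}{2484}$ ($c = -7 + \frac{\frac{2}{23} + \frac{1}{276} \cdot 529}{9} = -7 + \frac{\frac{2}{23} + \frac{23}{12}}{9} = -7 + \frac{1}{9} \cdot \frac{553}{276} = -7 + \frac{553}{2484} = - \frac{16835}{2484} \approx -6.7774$)
$\frac{W}{c} + \frac{\left(110129 + 119287\right) \frac{1}{32530 + 168402}}{334563} = \frac{458514}{- \frac{16835}{2484}} + \frac{\left(110129 + 119287\right) \frac{1}{32530 + 168402}}{334563} = 458514 \left(- \frac{2484}{16835}\right) + \frac{229416}{200932} \cdot \frac{1}{334563} = - \frac{162706968}{2405} + 229416 \cdot \frac{1}{200932} \cdot \frac{1}{334563} = - \frac{162706968}{2405} + \frac{57354}{50233} \cdot \frac{1}{334563} = - \frac{162706968}{2405} + \frac{19118}{5602034393} = - \frac{911490030670771634}{13472892715165}$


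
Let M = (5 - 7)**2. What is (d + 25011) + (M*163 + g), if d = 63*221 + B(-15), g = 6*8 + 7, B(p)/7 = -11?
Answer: 39564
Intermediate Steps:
M = 4 (M = (-2)**2 = 4)
B(p) = -77 (B(p) = 7*(-11) = -77)
g = 55 (g = 48 + 7 = 55)
d = 13846 (d = 63*221 - 77 = 13923 - 77 = 13846)
(d + 25011) + (M*163 + g) = (13846 + 25011) + (4*163 + 55) = 38857 + (652 + 55) = 38857 + 707 = 39564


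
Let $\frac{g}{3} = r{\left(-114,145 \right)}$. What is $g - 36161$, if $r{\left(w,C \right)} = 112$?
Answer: $-35825$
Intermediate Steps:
$g = 336$ ($g = 3 \cdot 112 = 336$)
$g - 36161 = 336 - 36161 = -35825$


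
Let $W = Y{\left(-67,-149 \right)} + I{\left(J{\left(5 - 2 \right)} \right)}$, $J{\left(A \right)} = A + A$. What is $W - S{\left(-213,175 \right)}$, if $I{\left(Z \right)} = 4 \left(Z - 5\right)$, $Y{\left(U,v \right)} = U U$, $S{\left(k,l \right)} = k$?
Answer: $4706$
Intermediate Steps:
$Y{\left(U,v \right)} = U^{2}$
$J{\left(A \right)} = 2 A$
$I{\left(Z \right)} = -20 + 4 Z$ ($I{\left(Z \right)} = 4 \left(-5 + Z\right) = -20 + 4 Z$)
$W = 4493$ ($W = \left(-67\right)^{2} - \left(20 - 4 \cdot 2 \left(5 - 2\right)\right) = 4489 - \left(20 - 4 \cdot 2 \left(5 - 2\right)\right) = 4489 - \left(20 - 4 \cdot 2 \cdot 3\right) = 4489 + \left(-20 + 4 \cdot 6\right) = 4489 + \left(-20 + 24\right) = 4489 + 4 = 4493$)
$W - S{\left(-213,175 \right)} = 4493 - -213 = 4493 + 213 = 4706$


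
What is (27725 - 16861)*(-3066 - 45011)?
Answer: -522308528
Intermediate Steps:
(27725 - 16861)*(-3066 - 45011) = 10864*(-48077) = -522308528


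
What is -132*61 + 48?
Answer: -8004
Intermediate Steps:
-132*61 + 48 = -8052 + 48 = -8004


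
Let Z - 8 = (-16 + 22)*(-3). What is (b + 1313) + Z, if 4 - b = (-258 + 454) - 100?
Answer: 1211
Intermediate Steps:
Z = -10 (Z = 8 + (-16 + 22)*(-3) = 8 + 6*(-3) = 8 - 18 = -10)
b = -92 (b = 4 - ((-258 + 454) - 100) = 4 - (196 - 100) = 4 - 1*96 = 4 - 96 = -92)
(b + 1313) + Z = (-92 + 1313) - 10 = 1221 - 10 = 1211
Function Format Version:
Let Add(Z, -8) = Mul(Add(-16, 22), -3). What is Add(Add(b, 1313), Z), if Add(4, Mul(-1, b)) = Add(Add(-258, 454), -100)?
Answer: 1211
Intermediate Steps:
Z = -10 (Z = Add(8, Mul(Add(-16, 22), -3)) = Add(8, Mul(6, -3)) = Add(8, -18) = -10)
b = -92 (b = Add(4, Mul(-1, Add(Add(-258, 454), -100))) = Add(4, Mul(-1, Add(196, -100))) = Add(4, Mul(-1, 96)) = Add(4, -96) = -92)
Add(Add(b, 1313), Z) = Add(Add(-92, 1313), -10) = Add(1221, -10) = 1211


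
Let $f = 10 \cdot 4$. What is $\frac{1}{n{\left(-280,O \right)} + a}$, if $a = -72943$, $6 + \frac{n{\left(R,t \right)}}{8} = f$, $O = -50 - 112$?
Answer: $- \frac{1}{72671} \approx -1.3761 \cdot 10^{-5}$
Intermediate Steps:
$O = -162$ ($O = -50 - 112 = -162$)
$f = 40$
$n{\left(R,t \right)} = 272$ ($n{\left(R,t \right)} = -48 + 8 \cdot 40 = -48 + 320 = 272$)
$\frac{1}{n{\left(-280,O \right)} + a} = \frac{1}{272 - 72943} = \frac{1}{-72671} = - \frac{1}{72671}$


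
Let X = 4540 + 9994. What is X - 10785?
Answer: 3749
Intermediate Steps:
X = 14534
X - 10785 = 14534 - 10785 = 3749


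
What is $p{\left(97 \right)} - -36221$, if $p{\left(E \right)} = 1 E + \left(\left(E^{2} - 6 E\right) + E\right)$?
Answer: $45242$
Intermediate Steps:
$p{\left(E \right)} = E^{2} - 4 E$ ($p{\left(E \right)} = E + \left(E^{2} - 5 E\right) = E^{2} - 4 E$)
$p{\left(97 \right)} - -36221 = 97 \left(-4 + 97\right) - -36221 = 97 \cdot 93 + 36221 = 9021 + 36221 = 45242$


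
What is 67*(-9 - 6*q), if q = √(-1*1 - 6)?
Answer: -603 - 402*I*√7 ≈ -603.0 - 1063.6*I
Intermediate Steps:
q = I*√7 (q = √(-1 - 6) = √(-7) = I*√7 ≈ 2.6458*I)
67*(-9 - 6*q) = 67*(-9 - 6*I*√7) = -603 - 402*I*√7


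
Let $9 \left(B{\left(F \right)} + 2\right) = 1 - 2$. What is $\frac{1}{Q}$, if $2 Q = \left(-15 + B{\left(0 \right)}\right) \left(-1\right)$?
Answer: $\frac{9}{77} \approx 0.11688$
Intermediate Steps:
$B{\left(F \right)} = - \frac{19}{9}$ ($B{\left(F \right)} = -2 + \frac{1 - 2}{9} = -2 + \frac{1}{9} \left(-1\right) = -2 - \frac{1}{9} = - \frac{19}{9}$)
$Q = \frac{77}{9}$ ($Q = \frac{\left(-15 - \frac{19}{9}\right) \left(-1\right)}{2} = \frac{\left(- \frac{154}{9}\right) \left(-1\right)}{2} = \frac{1}{2} \cdot \frac{154}{9} = \frac{77}{9} \approx 8.5556$)
$\frac{1}{Q} = \frac{1}{\frac{77}{9}} = \frac{9}{77}$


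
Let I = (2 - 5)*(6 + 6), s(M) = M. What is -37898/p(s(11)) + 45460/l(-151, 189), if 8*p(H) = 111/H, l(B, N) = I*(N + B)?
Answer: -380613241/12654 ≈ -30079.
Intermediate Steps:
I = -36 (I = -3*12 = -36)
l(B, N) = -36*B - 36*N (l(B, N) = -36*(N + B) = -36*(B + N) = -36*B - 36*N)
p(H) = 111/(8*H) (p(H) = (111/H)/8 = 111/(8*H))
-37898/p(s(11)) + 45460/l(-151, 189) = -37898/((111/8)/11) + 45460/(-36*(-151) - 36*189) = -37898/((111/8)*(1/11)) + 45460/(5436 - 6804) = -37898/111/88 + 45460/(-1368) = -37898*88/111 + 45460*(-1/1368) = -3335024/111 - 11365/342 = -380613241/12654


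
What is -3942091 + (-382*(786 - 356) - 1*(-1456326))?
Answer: -2650025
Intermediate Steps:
-3942091 + (-382*(786 - 356) - 1*(-1456326)) = -3942091 + (-382*430 + 1456326) = -3942091 + (-164260 + 1456326) = -3942091 + 1292066 = -2650025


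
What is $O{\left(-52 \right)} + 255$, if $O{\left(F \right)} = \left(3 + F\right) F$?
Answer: $2803$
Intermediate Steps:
$O{\left(F \right)} = F \left(3 + F\right)$
$O{\left(-52 \right)} + 255 = - 52 \left(3 - 52\right) + 255 = \left(-52\right) \left(-49\right) + 255 = 2548 + 255 = 2803$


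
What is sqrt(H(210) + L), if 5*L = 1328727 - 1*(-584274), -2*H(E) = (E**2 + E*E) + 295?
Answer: sqrt(33835270)/10 ≈ 581.68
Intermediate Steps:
H(E) = -295/2 - E**2 (H(E) = -((E**2 + E*E) + 295)/2 = -((E**2 + E**2) + 295)/2 = -(2*E**2 + 295)/2 = -(295 + 2*E**2)/2 = -295/2 - E**2)
L = 1913001/5 (L = (1328727 - 1*(-584274))/5 = (1328727 + 584274)/5 = (1/5)*1913001 = 1913001/5 ≈ 3.8260e+5)
sqrt(H(210) + L) = sqrt((-295/2 - 1*210**2) + 1913001/5) = sqrt((-295/2 - 1*44100) + 1913001/5) = sqrt((-295/2 - 44100) + 1913001/5) = sqrt(-88495/2 + 1913001/5) = sqrt(3383527/10) = sqrt(33835270)/10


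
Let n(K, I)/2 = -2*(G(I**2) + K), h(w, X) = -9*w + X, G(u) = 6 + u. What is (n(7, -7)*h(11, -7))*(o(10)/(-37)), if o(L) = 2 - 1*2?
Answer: 0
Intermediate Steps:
o(L) = 0 (o(L) = 2 - 2 = 0)
h(w, X) = X - 9*w
n(K, I) = -24 - 4*K - 4*I**2 (n(K, I) = 2*(-2*((6 + I**2) + K)) = 2*(-2*(6 + K + I**2)) = 2*(-12 - 2*K - 2*I**2) = -24 - 4*K - 4*I**2)
(n(7, -7)*h(11, -7))*(o(10)/(-37)) = ((-24 - 4*7 - 4*(-7)**2)*(-7 - 9*11))*(0/(-37)) = ((-24 - 28 - 4*49)*(-7 - 99))*(0*(-1/37)) = ((-24 - 28 - 196)*(-106))*0 = -248*(-106)*0 = 26288*0 = 0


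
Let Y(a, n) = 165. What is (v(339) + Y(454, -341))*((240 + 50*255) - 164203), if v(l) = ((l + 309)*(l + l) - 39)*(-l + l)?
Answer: -24950145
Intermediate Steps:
v(l) = 0 (v(l) = ((309 + l)*(2*l) - 39)*0 = (2*l*(309 + l) - 39)*0 = (-39 + 2*l*(309 + l))*0 = 0)
(v(339) + Y(454, -341))*((240 + 50*255) - 164203) = (0 + 165)*((240 + 50*255) - 164203) = 165*((240 + 12750) - 164203) = 165*(12990 - 164203) = 165*(-151213) = -24950145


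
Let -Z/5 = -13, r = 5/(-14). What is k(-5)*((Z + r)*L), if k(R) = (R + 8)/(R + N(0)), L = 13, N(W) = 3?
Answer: -35295/28 ≈ -1260.5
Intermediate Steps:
r = -5/14 (r = 5*(-1/14) = -5/14 ≈ -0.35714)
k(R) = (8 + R)/(3 + R) (k(R) = (R + 8)/(R + 3) = (8 + R)/(3 + R))
Z = 65 (Z = -5*(-13) = 65)
k(-5)*((Z + r)*L) = ((8 - 5)/(3 - 5))*((65 - 5/14)*13) = (3/(-2))*((905/14)*13) = -½*3*(11765/14) = -3/2*11765/14 = -35295/28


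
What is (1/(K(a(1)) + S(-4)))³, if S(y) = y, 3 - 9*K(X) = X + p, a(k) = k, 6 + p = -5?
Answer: -729/12167 ≈ -0.059916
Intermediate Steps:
p = -11 (p = -6 - 5 = -11)
K(X) = 14/9 - X/9 (K(X) = ⅓ - (X - 11)/9 = ⅓ - (-11 + X)/9 = ⅓ + (11/9 - X/9) = 14/9 - X/9)
(1/(K(a(1)) + S(-4)))³ = (1/((14/9 - ⅑*1) - 4))³ = (1/((14/9 - ⅑) - 4))³ = (1/(13/9 - 4))³ = (1/(-23/9))³ = (-9/23)³ = -729/12167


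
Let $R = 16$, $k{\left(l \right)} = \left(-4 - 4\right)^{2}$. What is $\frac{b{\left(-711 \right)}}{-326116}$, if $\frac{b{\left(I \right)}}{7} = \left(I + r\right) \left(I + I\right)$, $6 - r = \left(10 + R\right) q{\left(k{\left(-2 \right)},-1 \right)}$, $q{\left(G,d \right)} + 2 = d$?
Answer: $- \frac{23463}{1226} \approx -19.138$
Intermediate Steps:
$k{\left(l \right)} = 64$ ($k{\left(l \right)} = \left(-8\right)^{2} = 64$)
$q{\left(G,d \right)} = -2 + d$
$r = 84$ ($r = 6 - \left(10 + 16\right) \left(-2 - 1\right) = 6 - 26 \left(-3\right) = 6 - -78 = 6 + 78 = 84$)
$b{\left(I \right)} = 14 I \left(84 + I\right)$ ($b{\left(I \right)} = 7 \left(I + 84\right) \left(I + I\right) = 7 \left(84 + I\right) 2 I = 7 \cdot 2 I \left(84 + I\right) = 14 I \left(84 + I\right)$)
$\frac{b{\left(-711 \right)}}{-326116} = \frac{14 \left(-711\right) \left(84 - 711\right)}{-326116} = 14 \left(-711\right) \left(-627\right) \left(- \frac{1}{326116}\right) = 6241158 \left(- \frac{1}{326116}\right) = - \frac{23463}{1226}$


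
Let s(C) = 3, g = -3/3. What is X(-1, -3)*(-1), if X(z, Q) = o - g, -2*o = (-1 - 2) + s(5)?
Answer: -1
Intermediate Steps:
g = -1 (g = -3*⅓ = -1)
o = 0 (o = -((-1 - 2) + 3)/2 = -(-3 + 3)/2 = -½*0 = 0)
X(z, Q) = 1 (X(z, Q) = 0 - 1*(-1) = 0 + 1 = 1)
X(-1, -3)*(-1) = 1*(-1) = -1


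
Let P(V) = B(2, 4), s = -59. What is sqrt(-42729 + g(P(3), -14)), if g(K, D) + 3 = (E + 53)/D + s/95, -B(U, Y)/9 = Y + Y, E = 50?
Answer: 3*I*sqrt(8400305270)/1330 ≈ 206.74*I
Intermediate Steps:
B(U, Y) = -18*Y (B(U, Y) = -9*(Y + Y) = -18*Y)
P(V) = -72 (P(V) = -18*4 = -72)
g(K, D) = -344/95 + 103/D (g(K, D) = -3 + ((50 + 53)/D - 59/95) = -3 + (103/D - 59*1/95) = -3 + (103/D - 59/95) = -3 + (-59/95 + 103/D) = -344/95 + 103/D)
sqrt(-42729 + g(P(3), -14)) = sqrt(-42729 + (-344/95 + 103/(-14))) = sqrt(-42729 + (-344/95 + 103*(-1/14))) = sqrt(-42729 + (-344/95 - 103/14)) = sqrt(-42729 - 14601/1330) = sqrt(-56844171/1330) = 3*I*sqrt(8400305270)/1330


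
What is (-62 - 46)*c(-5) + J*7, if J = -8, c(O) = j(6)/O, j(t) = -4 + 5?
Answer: -172/5 ≈ -34.400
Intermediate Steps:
j(t) = 1
c(O) = 1/O
(-62 - 46)*c(-5) + J*7 = (-62 - 46)/(-5) - 8*7 = -108*(-⅕) - 56 = 108/5 - 56 = -172/5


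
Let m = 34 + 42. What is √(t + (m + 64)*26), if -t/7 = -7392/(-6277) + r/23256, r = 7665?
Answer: √2148387135278925702/24329652 ≈ 60.245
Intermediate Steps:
m = 76
t = -513383633/48659304 (t = -7*(-7392/(-6277) + 7665/23256) = -7*(-7392*(-1/6277) + 7665*(1/23256)) = -7*(7392/6277 + 2555/7752) = -7*73340519/48659304 = -513383633/48659304 ≈ -10.551)
√(t + (m + 64)*26) = √(-513383633/48659304 + (76 + 64)*26) = √(-513383633/48659304 + 140*26) = √(-513383633/48659304 + 3640) = √(176606482927/48659304) = √2148387135278925702/24329652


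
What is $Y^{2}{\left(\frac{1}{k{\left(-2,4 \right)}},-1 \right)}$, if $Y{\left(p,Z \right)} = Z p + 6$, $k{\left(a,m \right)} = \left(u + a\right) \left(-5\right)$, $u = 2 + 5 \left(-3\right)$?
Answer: $\frac{201601}{5625} \approx 35.84$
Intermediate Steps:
$u = -13$ ($u = 2 - 15 = -13$)
$k{\left(a,m \right)} = 65 - 5 a$ ($k{\left(a,m \right)} = \left(-13 + a\right) \left(-5\right) = 65 - 5 a$)
$Y{\left(p,Z \right)} = 6 + Z p$
$Y^{2}{\left(\frac{1}{k{\left(-2,4 \right)}},-1 \right)} = \left(6 - \frac{1}{65 - -10}\right)^{2} = \left(6 - \frac{1}{65 + 10}\right)^{2} = \left(6 - \frac{1}{75}\right)^{2} = \left(\frac{449}{75}\right)^{2} = \frac{201601}{5625}$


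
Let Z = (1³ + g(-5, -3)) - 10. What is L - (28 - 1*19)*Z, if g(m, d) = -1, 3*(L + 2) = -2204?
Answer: -1940/3 ≈ -646.67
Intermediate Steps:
L = -2210/3 (L = -2 + (⅓)*(-2204) = -2 - 2204/3 = -2210/3 ≈ -736.67)
Z = -10 (Z = (1³ - 1) - 10 = (1 - 1) - 10 = 0 - 10 = -10)
L - (28 - 1*19)*Z = -2210/3 - (28 - 1*19)*(-10) = -2210/3 - (28 - 19)*(-10) = -2210/3 - 9*(-10) = -2210/3 - 1*(-90) = -2210/3 + 90 = -1940/3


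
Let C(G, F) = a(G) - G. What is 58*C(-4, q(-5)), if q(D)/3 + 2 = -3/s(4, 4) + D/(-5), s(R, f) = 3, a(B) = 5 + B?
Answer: 290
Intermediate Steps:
q(D) = -9 - 3*D/5 (q(D) = -6 + 3*(-3/3 + D/(-5)) = -6 + 3*(-3*⅓ + D*(-⅕)) = -6 + 3*(-1 - D/5) = -6 + (-3 - 3*D/5) = -9 - 3*D/5)
C(G, F) = 5 (C(G, F) = (5 + G) - G = 5)
58*C(-4, q(-5)) = 58*5 = 290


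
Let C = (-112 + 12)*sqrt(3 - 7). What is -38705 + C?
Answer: -38705 - 200*I ≈ -38705.0 - 200.0*I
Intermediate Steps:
C = -200*I ≈ -200.0*I
-38705 + C = -38705 - 200*I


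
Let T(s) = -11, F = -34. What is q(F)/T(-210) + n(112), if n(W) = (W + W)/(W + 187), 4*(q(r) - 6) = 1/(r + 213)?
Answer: 479421/2354924 ≈ 0.20358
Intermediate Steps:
q(r) = 6 + 1/(4*(213 + r)) (q(r) = 6 + 1/(4*(r + 213)) = 6 + 1/(4*(213 + r)))
n(W) = 2*W/(187 + W) (n(W) = (2*W)/(187 + W) = 2*W/(187 + W))
q(F)/T(-210) + n(112) = ((5113 + 24*(-34))/(4*(213 - 34)))/(-11) + 2*112/(187 + 112) = ((1/4)*(5113 - 816)/179)*(-1/11) + 2*112/299 = ((1/4)*(1/179)*4297)*(-1/11) + 2*112*(1/299) = (4297/716)*(-1/11) + 224/299 = -4297/7876 + 224/299 = 479421/2354924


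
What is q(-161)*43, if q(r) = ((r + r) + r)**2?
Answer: 10031427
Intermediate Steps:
q(r) = 9*r**2 (q(r) = (2*r + r)**2 = (3*r)**2 = 9*r**2)
q(-161)*43 = (9*(-161)**2)*43 = (9*25921)*43 = 233289*43 = 10031427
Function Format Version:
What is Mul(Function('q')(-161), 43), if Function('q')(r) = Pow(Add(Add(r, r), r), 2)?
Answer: 10031427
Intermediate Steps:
Function('q')(r) = Mul(9, Pow(r, 2)) (Function('q')(r) = Pow(Add(Mul(2, r), r), 2) = Pow(Mul(3, r), 2) = Mul(9, Pow(r, 2)))
Mul(Function('q')(-161), 43) = Mul(Mul(9, Pow(-161, 2)), 43) = Mul(Mul(9, 25921), 43) = Mul(233289, 43) = 10031427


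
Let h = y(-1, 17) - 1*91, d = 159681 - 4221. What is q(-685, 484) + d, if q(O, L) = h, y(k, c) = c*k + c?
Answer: 155369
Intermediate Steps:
y(k, c) = c + c*k
d = 155460
h = -91 (h = 17*(1 - 1) - 1*91 = 17*0 - 91 = 0 - 91 = -91)
q(O, L) = -91
q(-685, 484) + d = -91 + 155460 = 155369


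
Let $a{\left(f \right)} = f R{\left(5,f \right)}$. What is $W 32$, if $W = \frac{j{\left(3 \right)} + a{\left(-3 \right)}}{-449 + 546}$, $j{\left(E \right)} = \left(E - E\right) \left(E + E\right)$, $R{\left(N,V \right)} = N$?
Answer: $- \frac{480}{97} \approx -4.9485$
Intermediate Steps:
$a{\left(f \right)} = 5 f$ ($a{\left(f \right)} = f 5 = 5 f$)
$j{\left(E \right)} = 0$ ($j{\left(E \right)} = 0 \cdot 2 E = 0$)
$W = - \frac{15}{97}$ ($W = \frac{0 + 5 \left(-3\right)}{-449 + 546} = \frac{0 - 15}{97} = \left(-15\right) \frac{1}{97} = - \frac{15}{97} \approx -0.15464$)
$W 32 = \left(- \frac{15}{97}\right) 32 = - \frac{480}{97}$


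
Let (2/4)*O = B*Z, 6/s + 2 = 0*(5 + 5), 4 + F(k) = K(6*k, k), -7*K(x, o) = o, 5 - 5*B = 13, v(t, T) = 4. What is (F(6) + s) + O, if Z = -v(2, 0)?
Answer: 173/35 ≈ 4.9429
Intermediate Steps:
B = -8/5 (B = 1 - ⅕*13 = 1 - 13/5 = -8/5 ≈ -1.6000)
K(x, o) = -o/7
Z = -4 (Z = -1*4 = -4)
F(k) = -4 - k/7
s = -3 (s = 6/(-2 + 0*(5 + 5)) = 6/(-2 + 0*10) = 6/(-2 + 0) = 6/(-2) = 6*(-½) = -3)
O = 64/5 (O = 2*(-8/5*(-4)) = 2*(32/5) = 64/5 ≈ 12.800)
(F(6) + s) + O = ((-4 - ⅐*6) - 3) + 64/5 = ((-4 - 6/7) - 3) + 64/5 = (-34/7 - 3) + 64/5 = -55/7 + 64/5 = 173/35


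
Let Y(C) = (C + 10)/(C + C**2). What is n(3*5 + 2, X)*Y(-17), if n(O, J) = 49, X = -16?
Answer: -343/272 ≈ -1.2610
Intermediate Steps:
Y(C) = (10 + C)/(C + C**2)
n(3*5 + 2, X)*Y(-17) = 49*((10 - 17)/((-17)*(1 - 17))) = 49*(-1/17*(-7)/(-16)) = 49*(-1/17*(-1/16)*(-7)) = 49*(-7/272) = -343/272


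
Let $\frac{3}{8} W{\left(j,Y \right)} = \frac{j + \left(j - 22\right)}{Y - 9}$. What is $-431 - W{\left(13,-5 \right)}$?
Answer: $- \frac{9035}{21} \approx -430.24$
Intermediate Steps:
$W{\left(j,Y \right)} = \frac{8 \left(-22 + 2 j\right)}{3 \left(-9 + Y\right)}$ ($W{\left(j,Y \right)} = \frac{8 \frac{j + \left(j - 22\right)}{Y - 9}}{3} = \frac{8 \frac{j + \left(-22 + j\right)}{-9 + Y}}{3} = \frac{8 \frac{-22 + 2 j}{-9 + Y}}{3} = \frac{8 \left(-22 + 2 j\right)}{3 \left(-9 + Y\right)}$)
$-431 - W{\left(13,-5 \right)} = -431 - \frac{16 \left(-11 + 13\right)}{3 \left(-9 - 5\right)} = -431 - \frac{16}{3} \frac{1}{-14} \cdot 2 = -431 - \frac{16}{3} \left(- \frac{1}{14}\right) 2 = -431 - - \frac{16}{21} = -431 + \frac{16}{21} = - \frac{9035}{21}$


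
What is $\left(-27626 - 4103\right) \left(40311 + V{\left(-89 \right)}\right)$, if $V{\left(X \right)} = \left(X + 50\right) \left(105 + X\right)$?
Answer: $-1259228823$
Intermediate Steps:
$V{\left(X \right)} = \left(50 + X\right) \left(105 + X\right)$
$\left(-27626 - 4103\right) \left(40311 + V{\left(-89 \right)}\right) = \left(-27626 - 4103\right) \left(40311 + \left(5250 + \left(-89\right)^{2} + 155 \left(-89\right)\right)\right) = \left(-27626 - 4103\right) \left(40311 + \left(5250 + 7921 - 13795\right)\right) = - 31729 \left(40311 - 624\right) = \left(-31729\right) 39687 = -1259228823$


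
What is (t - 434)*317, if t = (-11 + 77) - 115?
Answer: -153111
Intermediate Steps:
t = -49 (t = 66 - 115 = -49)
(t - 434)*317 = (-49 - 434)*317 = -483*317 = -153111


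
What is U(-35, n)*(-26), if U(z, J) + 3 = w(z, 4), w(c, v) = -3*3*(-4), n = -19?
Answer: -858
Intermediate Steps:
w(c, v) = 36 (w(c, v) = -9*(-4) = 36)
U(z, J) = 33 (U(z, J) = -3 + 36 = 33)
U(-35, n)*(-26) = 33*(-26) = -858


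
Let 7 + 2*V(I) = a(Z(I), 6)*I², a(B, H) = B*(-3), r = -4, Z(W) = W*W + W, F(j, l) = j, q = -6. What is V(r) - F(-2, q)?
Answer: -579/2 ≈ -289.50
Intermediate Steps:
Z(W) = W + W² (Z(W) = W² + W = W + W²)
a(B, H) = -3*B
V(I) = -7/2 - 3*I³*(1 + I)/2 (V(I) = -7/2 + ((-3*I*(1 + I))*I²)/2 = -7/2 + (-3*I³*(1 + I))/2 = -7/2 - 3*I³*(1 + I)/2)
V(r) - F(-2, q) = (-7/2 + (3/2)*(-4)³*(-1 - 1*(-4))) - 1*(-2) = (-7/2 + (3/2)*(-64)*(-1 + 4)) + 2 = (-7/2 + (3/2)*(-64)*3) + 2 = (-7/2 - 288) + 2 = -583/2 + 2 = -579/2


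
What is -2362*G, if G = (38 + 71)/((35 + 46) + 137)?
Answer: -1181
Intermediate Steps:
G = ½ (G = 109/(81 + 137) = 109/218 = 109*(1/218) = ½ ≈ 0.50000)
-2362*G = -2362*½ = -1181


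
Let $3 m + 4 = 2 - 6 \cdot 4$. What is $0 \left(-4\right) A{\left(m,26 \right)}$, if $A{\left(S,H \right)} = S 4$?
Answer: $0$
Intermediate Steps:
$m = - \frac{26}{3}$ ($m = - \frac{4}{3} + \frac{2 - 6 \cdot 4}{3} = - \frac{4}{3} + \frac{2 - 24}{3} = - \frac{4}{3} + \frac{1}{3} \left(-22\right) = - \frac{4}{3} - \frac{22}{3} = - \frac{26}{3} \approx -8.6667$)
$A{\left(S,H \right)} = 4 S$
$0 \left(-4\right) A{\left(m,26 \right)} = 0 \left(-4\right) 4 \left(- \frac{26}{3}\right) = 0 \left(- \frac{104}{3}\right) = 0$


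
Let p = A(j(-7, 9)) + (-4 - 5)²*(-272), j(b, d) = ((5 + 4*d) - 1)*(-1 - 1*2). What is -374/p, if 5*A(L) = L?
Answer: 187/11028 ≈ 0.016957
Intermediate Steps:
j(b, d) = -12 - 12*d (j(b, d) = (4 + 4*d)*(-1 - 2) = (4 + 4*d)*(-3) = -12 - 12*d)
A(L) = L/5
p = -22056 (p = (-12 - 12*9)/5 + (-4 - 5)²*(-272) = (-12 - 108)/5 + (-9)²*(-272) = (⅕)*(-120) + 81*(-272) = -24 - 22032 = -22056)
-374/p = -374/(-22056) = -374*(-1/22056) = 187/11028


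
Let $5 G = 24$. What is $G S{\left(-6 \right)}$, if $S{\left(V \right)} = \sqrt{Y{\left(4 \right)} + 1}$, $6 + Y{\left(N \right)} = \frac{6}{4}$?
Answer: $\frac{12 i \sqrt{14}}{5} \approx 8.98 i$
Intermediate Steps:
$Y{\left(N \right)} = - \frac{9}{2}$ ($Y{\left(N \right)} = -6 + \frac{6}{4} = -6 + 6 \cdot \frac{1}{4} = -6 + \frac{3}{2} = - \frac{9}{2}$)
$G = \frac{24}{5}$ ($G = \frac{1}{5} \cdot 24 = \frac{24}{5} \approx 4.8$)
$S{\left(V \right)} = \frac{i \sqrt{14}}{2}$ ($S{\left(V \right)} = \sqrt{- \frac{9}{2} + 1} = \sqrt{- \frac{7}{2}} = \frac{i \sqrt{14}}{2}$)
$G S{\left(-6 \right)} = \frac{24 \frac{i \sqrt{14}}{2}}{5} = \frac{12 i \sqrt{14}}{5}$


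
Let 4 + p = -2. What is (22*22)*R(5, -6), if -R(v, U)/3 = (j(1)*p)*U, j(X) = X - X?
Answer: 0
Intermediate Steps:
p = -6 (p = -4 - 2 = -6)
j(X) = 0
R(v, U) = 0 (R(v, U) = -3*0*(-6)*U = -0*U = -3*0 = 0)
(22*22)*R(5, -6) = (22*22)*0 = 484*0 = 0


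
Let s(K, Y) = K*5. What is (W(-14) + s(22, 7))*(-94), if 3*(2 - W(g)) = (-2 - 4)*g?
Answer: -7896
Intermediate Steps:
s(K, Y) = 5*K
W(g) = 2 + 2*g (W(g) = 2 - (-2 - 4)*g/3 = 2 - (-2)*g = 2 + 2*g)
(W(-14) + s(22, 7))*(-94) = ((2 + 2*(-14)) + 5*22)*(-94) = ((2 - 28) + 110)*(-94) = (-26 + 110)*(-94) = 84*(-94) = -7896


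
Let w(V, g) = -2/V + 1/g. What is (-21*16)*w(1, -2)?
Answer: 840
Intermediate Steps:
w(V, g) = 1/g - 2/V (w(V, g) = -2/V + 1/g = 1/g - 2/V)
(-21*16)*w(1, -2) = (-21*16)*(1/(-2) - 2/1) = -336*(-1/2 - 2*1) = -336*(-1/2 - 2) = -336*(-5/2) = 840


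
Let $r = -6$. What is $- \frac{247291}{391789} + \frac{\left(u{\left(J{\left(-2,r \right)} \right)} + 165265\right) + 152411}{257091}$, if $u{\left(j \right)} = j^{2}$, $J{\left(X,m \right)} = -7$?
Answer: $\frac{857815064}{1418667969} \approx 0.60466$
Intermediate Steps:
$- \frac{247291}{391789} + \frac{\left(u{\left(J{\left(-2,r \right)} \right)} + 165265\right) + 152411}{257091} = - \frac{247291}{391789} + \frac{\left(\left(-7\right)^{2} + 165265\right) + 152411}{257091} = \left(-247291\right) \frac{1}{391789} + \left(\left(49 + 165265\right) + 152411\right) \frac{1}{257091} = - \frac{247291}{391789} + \left(165314 + 152411\right) \frac{1}{257091} = - \frac{247291}{391789} + 317725 \cdot \frac{1}{257091} = - \frac{247291}{391789} + \frac{4475}{3621} = \frac{857815064}{1418667969}$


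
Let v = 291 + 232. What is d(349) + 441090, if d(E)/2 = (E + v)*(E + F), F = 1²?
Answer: 1051490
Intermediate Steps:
F = 1
v = 523
d(E) = 2*(1 + E)*(523 + E) (d(E) = 2*((E + 523)*(E + 1)) = 2*((523 + E)*(1 + E)) = 2*((1 + E)*(523 + E)) = 2*(1 + E)*(523 + E))
d(349) + 441090 = (1046 + 2*349² + 1048*349) + 441090 = (1046 + 2*121801 + 365752) + 441090 = (1046 + 243602 + 365752) + 441090 = 610400 + 441090 = 1051490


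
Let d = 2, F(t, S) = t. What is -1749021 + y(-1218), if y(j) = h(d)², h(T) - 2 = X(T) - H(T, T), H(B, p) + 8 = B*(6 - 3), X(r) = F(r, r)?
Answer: -1748985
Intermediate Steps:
X(r) = r
H(B, p) = -8 + 3*B (H(B, p) = -8 + B*(6 - 3) = -8 + B*3 = -8 + 3*B)
h(T) = 10 - 2*T (h(T) = 2 + (T - (-8 + 3*T)) = 2 + (T + (8 - 3*T)) = 2 + (8 - 2*T) = 10 - 2*T)
y(j) = 36 (y(j) = (10 - 2*2)² = (10 - 4)² = 6² = 36)
-1749021 + y(-1218) = -1749021 + 36 = -1748985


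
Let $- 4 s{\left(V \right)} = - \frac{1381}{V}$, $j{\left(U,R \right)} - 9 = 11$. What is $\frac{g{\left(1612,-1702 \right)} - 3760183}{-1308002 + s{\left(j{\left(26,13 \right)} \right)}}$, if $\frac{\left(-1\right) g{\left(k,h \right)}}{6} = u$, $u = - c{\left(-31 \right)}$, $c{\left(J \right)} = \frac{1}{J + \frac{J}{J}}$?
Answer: $\frac{100271552}{34879593} \approx 2.8748$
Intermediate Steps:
$j{\left(U,R \right)} = 20$ ($j{\left(U,R \right)} = 9 + 11 = 20$)
$c{\left(J \right)} = \frac{1}{1 + J}$ ($c{\left(J \right)} = \frac{1}{J + 1} = \frac{1}{1 + J}$)
$s{\left(V \right)} = \frac{1381}{4 V}$ ($s{\left(V \right)} = - \frac{\left(-1381\right) \frac{1}{V}}{4} = \frac{1381}{4 V}$)
$u = \frac{1}{30}$ ($u = - \frac{1}{1 - 31} = - \frac{1}{-30} = \left(-1\right) \left(- \frac{1}{30}\right) = \frac{1}{30} \approx 0.033333$)
$g{\left(k,h \right)} = - \frac{1}{5}$ ($g{\left(k,h \right)} = \left(-6\right) \frac{1}{30} = - \frac{1}{5}$)
$\frac{g{\left(1612,-1702 \right)} - 3760183}{-1308002 + s{\left(j{\left(26,13 \right)} \right)}} = \frac{- \frac{1}{5} - 3760183}{-1308002 + \frac{1381}{4 \cdot 20}} = - \frac{18800916}{5 \left(-1308002 + \frac{1381}{4} \cdot \frac{1}{20}\right)} = - \frac{18800916}{5 \left(-1308002 + \frac{1381}{80}\right)} = - \frac{18800916}{5 \left(- \frac{104638779}{80}\right)} = \left(- \frac{18800916}{5}\right) \left(- \frac{80}{104638779}\right) = \frac{100271552}{34879593}$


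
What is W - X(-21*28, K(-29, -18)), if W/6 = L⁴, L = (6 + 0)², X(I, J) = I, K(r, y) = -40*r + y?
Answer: 10078284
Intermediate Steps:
K(r, y) = y - 40*r
L = 36 (L = 6² = 36)
W = 10077696 (W = 6*36⁴ = 6*1679616 = 10077696)
W - X(-21*28, K(-29, -18)) = 10077696 - (-21)*28 = 10077696 - 1*(-588) = 10077696 + 588 = 10078284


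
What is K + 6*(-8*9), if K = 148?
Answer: -284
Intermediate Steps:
K + 6*(-8*9) = 148 + 6*(-8*9) = 148 + 6*(-72) = 148 - 432 = -284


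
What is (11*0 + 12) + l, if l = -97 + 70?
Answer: -15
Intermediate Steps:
l = -27
(11*0 + 12) + l = (11*0 + 12) - 27 = (0 + 12) - 27 = 12 - 27 = -15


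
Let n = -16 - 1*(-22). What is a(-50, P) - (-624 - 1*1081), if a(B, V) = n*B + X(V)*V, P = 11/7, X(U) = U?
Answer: 68966/49 ≈ 1407.5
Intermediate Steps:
n = 6 (n = -16 + 22 = 6)
P = 11/7 (P = 11*(⅐) = 11/7 ≈ 1.5714)
a(B, V) = V² + 6*B (a(B, V) = 6*B + V*V = 6*B + V² = V² + 6*B)
a(-50, P) - (-624 - 1*1081) = ((11/7)² + 6*(-50)) - (-624 - 1*1081) = (121/49 - 300) - (-624 - 1081) = -14579/49 - 1*(-1705) = -14579/49 + 1705 = 68966/49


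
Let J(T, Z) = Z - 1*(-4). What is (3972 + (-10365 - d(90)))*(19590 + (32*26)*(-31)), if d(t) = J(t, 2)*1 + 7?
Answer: 39730012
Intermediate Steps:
J(T, Z) = 4 + Z (J(T, Z) = Z + 4 = 4 + Z)
d(t) = 13 (d(t) = (4 + 2)*1 + 7 = 6*1 + 7 = 6 + 7 = 13)
(3972 + (-10365 - d(90)))*(19590 + (32*26)*(-31)) = (3972 + (-10365 - 1*13))*(19590 + (32*26)*(-31)) = (3972 + (-10365 - 13))*(19590 + 832*(-31)) = (3972 - 10378)*(19590 - 25792) = -6406*(-6202) = 39730012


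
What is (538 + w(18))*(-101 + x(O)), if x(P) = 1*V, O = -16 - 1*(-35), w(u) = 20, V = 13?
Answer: -49104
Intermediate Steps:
O = 19 (O = -16 + 35 = 19)
x(P) = 13 (x(P) = 1*13 = 13)
(538 + w(18))*(-101 + x(O)) = (538 + 20)*(-101 + 13) = 558*(-88) = -49104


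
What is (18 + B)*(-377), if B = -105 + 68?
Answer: 7163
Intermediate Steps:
B = -37
(18 + B)*(-377) = (18 - 37)*(-377) = -19*(-377) = 7163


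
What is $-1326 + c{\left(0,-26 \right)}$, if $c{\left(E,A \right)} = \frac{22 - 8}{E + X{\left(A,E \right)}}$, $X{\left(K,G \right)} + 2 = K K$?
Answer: $- \frac{446855}{337} \approx -1326.0$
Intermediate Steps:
$X{\left(K,G \right)} = -2 + K^{2}$ ($X{\left(K,G \right)} = -2 + K K = -2 + K^{2}$)
$c{\left(E,A \right)} = \frac{14}{-2 + E + A^{2}}$ ($c{\left(E,A \right)} = \frac{22 - 8}{E + \left(-2 + A^{2}\right)} = \frac{14}{-2 + E + A^{2}}$)
$-1326 + c{\left(0,-26 \right)} = -1326 + \frac{14}{-2 + 0 + \left(-26\right)^{2}} = -1326 + \frac{14}{-2 + 0 + 676} = -1326 + \frac{14}{674} = -1326 + 14 \cdot \frac{1}{674} = -1326 + \frac{7}{337} = - \frac{446855}{337}$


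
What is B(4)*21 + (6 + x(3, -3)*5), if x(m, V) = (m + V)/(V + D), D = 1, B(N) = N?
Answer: 90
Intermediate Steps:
x(m, V) = (V + m)/(1 + V) (x(m, V) = (m + V)/(V + 1) = (V + m)/(1 + V))
B(4)*21 + (6 + x(3, -3)*5) = 4*21 + (6 + ((-3 + 3)/(1 - 3))*5) = 84 + (6 + (0/(-2))*5) = 84 + (6 - 1/2*0*5) = 84 + (6 + 0*5) = 84 + (6 + 0) = 84 + 6 = 90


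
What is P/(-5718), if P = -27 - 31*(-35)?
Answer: -529/2859 ≈ -0.18503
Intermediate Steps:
P = 1058 (P = -27 + 1085 = 1058)
P/(-5718) = 1058/(-5718) = 1058*(-1/5718) = -529/2859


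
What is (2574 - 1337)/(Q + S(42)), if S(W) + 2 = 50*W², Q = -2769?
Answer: 1237/85429 ≈ 0.014480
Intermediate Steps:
S(W) = -2 + 50*W²
(2574 - 1337)/(Q + S(42)) = (2574 - 1337)/(-2769 + (-2 + 50*42²)) = 1237/(-2769 + (-2 + 50*1764)) = 1237/(-2769 + (-2 + 88200)) = 1237/(-2769 + 88198) = 1237/85429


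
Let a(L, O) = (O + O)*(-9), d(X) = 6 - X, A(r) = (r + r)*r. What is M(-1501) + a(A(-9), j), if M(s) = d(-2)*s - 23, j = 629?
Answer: -23353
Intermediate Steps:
A(r) = 2*r² (A(r) = (2*r)*r = 2*r²)
M(s) = -23 + 8*s (M(s) = (6 - 1*(-2))*s - 23 = (6 + 2)*s - 23 = 8*s - 23 = -23 + 8*s)
a(L, O) = -18*O (a(L, O) = (2*O)*(-9) = -18*O)
M(-1501) + a(A(-9), j) = (-23 + 8*(-1501)) - 18*629 = (-23 - 12008) - 11322 = -12031 - 11322 = -23353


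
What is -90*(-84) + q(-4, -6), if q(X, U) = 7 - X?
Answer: 7571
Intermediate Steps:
-90*(-84) + q(-4, -6) = -90*(-84) + (7 - 1*(-4)) = 7560 + (7 + 4) = 7560 + 11 = 7571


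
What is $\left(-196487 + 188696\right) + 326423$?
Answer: $318632$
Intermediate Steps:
$\left(-196487 + 188696\right) + 326423 = -7791 + 326423 = 318632$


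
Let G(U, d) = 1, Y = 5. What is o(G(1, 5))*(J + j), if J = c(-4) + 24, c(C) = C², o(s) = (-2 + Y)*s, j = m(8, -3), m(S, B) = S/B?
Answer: 112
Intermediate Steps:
j = -8/3 (j = 8/(-3) = 8*(-⅓) = -8/3 ≈ -2.6667)
o(s) = 3*s (o(s) = (-2 + 5)*s = 3*s)
J = 40 (J = (-4)² + 24 = 16 + 24 = 40)
o(G(1, 5))*(J + j) = (3*1)*(40 - 8/3) = 3*(112/3) = 112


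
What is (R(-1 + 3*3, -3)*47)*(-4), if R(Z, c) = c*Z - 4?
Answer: 5264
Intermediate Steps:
R(Z, c) = -4 + Z*c (R(Z, c) = Z*c - 4 = -4 + Z*c)
(R(-1 + 3*3, -3)*47)*(-4) = ((-4 + (-1 + 3*3)*(-3))*47)*(-4) = ((-4 + (-1 + 9)*(-3))*47)*(-4) = ((-4 + 8*(-3))*47)*(-4) = ((-4 - 24)*47)*(-4) = -28*47*(-4) = -1316*(-4) = 5264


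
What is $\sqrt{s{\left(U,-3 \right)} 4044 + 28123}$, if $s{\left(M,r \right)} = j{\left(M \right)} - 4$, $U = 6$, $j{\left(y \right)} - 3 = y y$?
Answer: $\sqrt{169663} \approx 411.9$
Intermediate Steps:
$j{\left(y \right)} = 3 + y^{2}$ ($j{\left(y \right)} = 3 + y y = 3 + y^{2}$)
$s{\left(M,r \right)} = -1 + M^{2}$ ($s{\left(M,r \right)} = \left(3 + M^{2}\right) - 4 = -1 + M^{2}$)
$\sqrt{s{\left(U,-3 \right)} 4044 + 28123} = \sqrt{\left(-1 + 6^{2}\right) 4044 + 28123} = \sqrt{\left(-1 + 36\right) 4044 + 28123} = \sqrt{35 \cdot 4044 + 28123} = \sqrt{141540 + 28123} = \sqrt{169663}$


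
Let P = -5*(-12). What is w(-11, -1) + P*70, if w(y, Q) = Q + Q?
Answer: 4198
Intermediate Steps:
P = 60
w(y, Q) = 2*Q
w(-11, -1) + P*70 = 2*(-1) + 60*70 = -2 + 4200 = 4198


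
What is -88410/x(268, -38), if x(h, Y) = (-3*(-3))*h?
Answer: -14735/402 ≈ -36.654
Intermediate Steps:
x(h, Y) = 9*h
-88410/x(268, -38) = -88410/(9*268) = -88410/2412 = -88410*1/2412 = -14735/402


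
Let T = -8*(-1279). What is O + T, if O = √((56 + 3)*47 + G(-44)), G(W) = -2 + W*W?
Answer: 10232 + 3*√523 ≈ 10301.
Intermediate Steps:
G(W) = -2 + W²
T = 10232
O = 3*√523 (O = √((56 + 3)*47 + (-2 + (-44)²)) = √(59*47 + (-2 + 1936)) = √(2773 + 1934) = √4707 = 3*√523 ≈ 68.608)
O + T = 3*√523 + 10232 = 10232 + 3*√523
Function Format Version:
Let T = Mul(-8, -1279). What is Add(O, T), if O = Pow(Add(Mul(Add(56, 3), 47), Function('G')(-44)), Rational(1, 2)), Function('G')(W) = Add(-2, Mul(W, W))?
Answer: Add(10232, Mul(3, Pow(523, Rational(1, 2)))) ≈ 10301.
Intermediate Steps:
Function('G')(W) = Add(-2, Pow(W, 2))
T = 10232
O = Mul(3, Pow(523, Rational(1, 2))) (O = Pow(Add(Mul(Add(56, 3), 47), Add(-2, Pow(-44, 2))), Rational(1, 2)) = Pow(Add(Mul(59, 47), Add(-2, 1936)), Rational(1, 2)) = Pow(Add(2773, 1934), Rational(1, 2)) = Pow(4707, Rational(1, 2)) = Mul(3, Pow(523, Rational(1, 2))) ≈ 68.608)
Add(O, T) = Add(Mul(3, Pow(523, Rational(1, 2))), 10232) = Add(10232, Mul(3, Pow(523, Rational(1, 2))))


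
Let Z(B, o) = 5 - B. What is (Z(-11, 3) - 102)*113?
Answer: -9718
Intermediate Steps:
(Z(-11, 3) - 102)*113 = ((5 - 1*(-11)) - 102)*113 = ((5 + 11) - 102)*113 = (16 - 102)*113 = -86*113 = -9718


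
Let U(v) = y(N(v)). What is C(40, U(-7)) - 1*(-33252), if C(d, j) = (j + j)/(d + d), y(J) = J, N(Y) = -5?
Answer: 266015/8 ≈ 33252.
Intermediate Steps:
U(v) = -5
C(d, j) = j/d (C(d, j) = (2*j)/((2*d)) = (2*j)*(1/(2*d)) = j/d)
C(40, U(-7)) - 1*(-33252) = -5/40 - 1*(-33252) = -5*1/40 + 33252 = -1/8 + 33252 = 266015/8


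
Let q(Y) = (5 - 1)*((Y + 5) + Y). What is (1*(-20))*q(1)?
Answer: -560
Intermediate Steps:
q(Y) = 20 + 8*Y (q(Y) = 4*((5 + Y) + Y) = 4*(5 + 2*Y) = 20 + 8*Y)
(1*(-20))*q(1) = (1*(-20))*(20 + 8*1) = -20*(20 + 8) = -20*28 = -560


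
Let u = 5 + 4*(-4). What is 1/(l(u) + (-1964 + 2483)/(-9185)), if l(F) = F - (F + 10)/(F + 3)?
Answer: -73480/821617 ≈ -0.089433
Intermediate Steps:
u = -11 (u = 5 - 16 = -11)
l(F) = F - (10 + F)/(3 + F)
1/(l(u) + (-1964 + 2483)/(-9185)) = 1/((-10 + (-11)**2 + 2*(-11))/(3 - 11) + (-1964 + 2483)/(-9185)) = 1/((-10 + 121 - 22)/(-8) + 519*(-1/9185)) = 1/(-1/8*89 - 519/9185) = 1/(-89/8 - 519/9185) = 1/(-821617/73480) = -73480/821617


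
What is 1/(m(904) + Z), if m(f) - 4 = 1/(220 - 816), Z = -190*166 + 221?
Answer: -596/18663741 ≈ -3.1934e-5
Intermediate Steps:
Z = -31319 (Z = -31540 + 221 = -31319)
m(f) = 2383/596 (m(f) = 4 + 1/(220 - 816) = 4 + 1/(-596) = 4 - 1/596 = 2383/596)
1/(m(904) + Z) = 1/(2383/596 - 31319) = 1/(-18663741/596) = -596/18663741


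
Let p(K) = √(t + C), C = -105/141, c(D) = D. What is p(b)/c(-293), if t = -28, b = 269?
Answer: -I*√63497/13771 ≈ -0.018298*I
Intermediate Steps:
C = -35/47 (C = -105*1/141 = -35/47 ≈ -0.74468)
p(K) = I*√63497/47 (p(K) = √(-28 - 35/47) = √(-1351/47) = I*√63497/47)
p(b)/c(-293) = (I*√63497/47)/(-293) = (I*√63497/47)*(-1/293) = -I*√63497/13771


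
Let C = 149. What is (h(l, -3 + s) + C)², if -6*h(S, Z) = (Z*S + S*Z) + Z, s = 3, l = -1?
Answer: 22201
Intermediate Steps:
h(S, Z) = -Z/6 - S*Z/3 (h(S, Z) = -((Z*S + S*Z) + Z)/6 = -((S*Z + S*Z) + Z)/6 = -(2*S*Z + Z)/6 = -(Z + 2*S*Z)/6 = -Z/6 - S*Z/3)
(h(l, -3 + s) + C)² = (-(-3 + 3)*(1 + 2*(-1))/6 + 149)² = (-⅙*0*(1 - 2) + 149)² = (-⅙*0*(-1) + 149)² = (0 + 149)² = 149² = 22201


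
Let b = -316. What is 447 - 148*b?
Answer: 47215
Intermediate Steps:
447 - 148*b = 447 - 148*(-316) = 447 + 46768 = 47215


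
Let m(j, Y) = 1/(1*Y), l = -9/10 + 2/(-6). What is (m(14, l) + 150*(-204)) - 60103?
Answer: -3356041/37 ≈ -90704.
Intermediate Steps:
l = -37/30 (l = -9*⅒ + 2*(-⅙) = -9/10 - ⅓ = -37/30 ≈ -1.2333)
m(j, Y) = 1/Y
(m(14, l) + 150*(-204)) - 60103 = (1/(-37/30) + 150*(-204)) - 60103 = (-30/37 - 30600) - 60103 = -1132230/37 - 60103 = -3356041/37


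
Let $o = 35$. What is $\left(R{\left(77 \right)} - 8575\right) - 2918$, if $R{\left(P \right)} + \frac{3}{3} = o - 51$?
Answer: $-11510$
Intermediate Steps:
$R{\left(P \right)} = -17$ ($R{\left(P \right)} = -1 + \left(35 - 51\right) = -1 - 16 = -17$)
$\left(R{\left(77 \right)} - 8575\right) - 2918 = \left(-17 - 8575\right) - 2918 = -8592 - 2918 = -11510$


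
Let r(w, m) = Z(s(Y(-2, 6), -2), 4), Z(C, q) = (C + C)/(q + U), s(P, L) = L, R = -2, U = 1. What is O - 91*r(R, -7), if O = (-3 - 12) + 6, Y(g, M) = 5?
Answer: 319/5 ≈ 63.800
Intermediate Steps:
Z(C, q) = 2*C/(1 + q) (Z(C, q) = (C + C)/(q + 1) = (2*C)/(1 + q) = 2*C/(1 + q))
O = -9 (O = -15 + 6 = -9)
r(w, m) = -4/5 (r(w, m) = 2*(-2)/(1 + 4) = 2*(-2)/5 = 2*(-2)*(1/5) = -4/5)
O - 91*r(R, -7) = -9 - 91*(-4/5) = -9 + 364/5 = 319/5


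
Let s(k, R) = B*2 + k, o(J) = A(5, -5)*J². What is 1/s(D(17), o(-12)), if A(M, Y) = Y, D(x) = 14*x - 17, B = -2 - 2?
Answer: 1/213 ≈ 0.0046948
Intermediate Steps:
B = -4
D(x) = -17 + 14*x
o(J) = -5*J²
s(k, R) = -8 + k (s(k, R) = -4*2 + k = -8 + k)
1/s(D(17), o(-12)) = 1/(-8 + (-17 + 14*17)) = 1/(-8 + (-17 + 238)) = 1/(-8 + 221) = 1/213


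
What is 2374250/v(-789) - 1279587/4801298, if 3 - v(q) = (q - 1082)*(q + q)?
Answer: -3035475844169/2835104052126 ≈ -1.0707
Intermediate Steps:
v(q) = 3 - 2*q*(-1082 + q) (v(q) = 3 - (q - 1082)*(q + q) = 3 - (-1082 + q)*2*q = 3 - 2*q*(-1082 + q))
2374250/v(-789) - 1279587/4801298 = 2374250/(3 - 2*(-789)² + 2164*(-789)) - 1279587/4801298 = 2374250/(3 - 2*622521 - 1707396) - 1279587*1/4801298 = 2374250/(3 - 1245042 - 1707396) - 1279587/4801298 = 2374250/(-2952435) - 1279587/4801298 = 2374250*(-1/2952435) - 1279587/4801298 = -474850/590487 - 1279587/4801298 = -3035475844169/2835104052126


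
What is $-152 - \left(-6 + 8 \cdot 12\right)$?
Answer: $-242$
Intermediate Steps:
$-152 - \left(-6 + 8 \cdot 12\right) = -152 - \left(-6 + 96\right) = -152 - 90 = -242$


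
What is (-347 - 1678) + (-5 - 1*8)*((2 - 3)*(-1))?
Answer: -2038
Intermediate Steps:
(-347 - 1678) + (-5 - 1*8)*((2 - 3)*(-1)) = -2025 + (-5 - 8)*(-1*(-1)) = -2025 - 13*1 = -2025 - 13 = -2038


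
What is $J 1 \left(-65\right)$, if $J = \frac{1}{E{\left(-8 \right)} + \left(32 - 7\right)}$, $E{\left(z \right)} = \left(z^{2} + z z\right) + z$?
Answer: $- \frac{13}{29} \approx -0.44828$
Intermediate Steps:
$E{\left(z \right)} = z + 2 z^{2}$ ($E{\left(z \right)} = \left(z^{2} + z^{2}\right) + z = 2 z^{2} + z = z + 2 z^{2}$)
$J = \frac{1}{145}$ ($J = \frac{1}{- 8 \left(1 + 2 \left(-8\right)\right) + \left(32 - 7\right)} = \frac{1}{- 8 \left(1 - 16\right) + \left(32 - 7\right)} = \frac{1}{\left(-8\right) \left(-15\right) + 25} = \frac{1}{120 + 25} = \frac{1}{145} \approx 0.0068966$)
$J 1 \left(-65\right) = \frac{1}{145} \cdot 1 \left(-65\right) = \frac{1}{145} \left(-65\right) = - \frac{13}{29}$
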